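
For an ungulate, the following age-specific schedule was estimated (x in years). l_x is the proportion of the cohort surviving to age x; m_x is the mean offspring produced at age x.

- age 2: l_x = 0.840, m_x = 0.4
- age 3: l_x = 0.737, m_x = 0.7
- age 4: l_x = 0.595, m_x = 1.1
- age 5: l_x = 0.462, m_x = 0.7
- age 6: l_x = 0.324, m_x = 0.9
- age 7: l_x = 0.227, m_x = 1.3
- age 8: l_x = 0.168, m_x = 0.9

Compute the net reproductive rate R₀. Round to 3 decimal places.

2.568

R₀ = Σ l_x m_x:
  age 2: 0.840 × 0.4 = 0.3360
  age 3: 0.737 × 0.7 = 0.5159
  age 4: 0.595 × 1.1 = 0.6545
  age 5: 0.462 × 0.7 = 0.3234
  age 6: 0.324 × 0.9 = 0.2916
  age 7: 0.227 × 1.3 = 0.2951
  age 8: 0.168 × 0.9 = 0.1512
R₀ = 0.3360 + 0.5159 + 0.6545 + 0.3234 + 0.2916 + 0.2951 + 0.1512 = 2.5677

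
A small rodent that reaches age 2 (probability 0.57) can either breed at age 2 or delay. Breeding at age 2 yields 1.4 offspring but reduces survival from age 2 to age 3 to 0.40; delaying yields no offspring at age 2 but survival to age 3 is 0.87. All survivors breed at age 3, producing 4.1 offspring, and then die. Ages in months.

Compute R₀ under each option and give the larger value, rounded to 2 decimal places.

2.03

breed at age 2: R₀ = 0.57 × (1.4 + 0.40 × 4.1) = 0.57 × 3.0400 = 1.7328
delay to age 3: R₀ = 0.57 × (0.87 × 4.1) = 0.57 × 3.5670 = 2.0332
Higher: delay to age 3 (2.0332).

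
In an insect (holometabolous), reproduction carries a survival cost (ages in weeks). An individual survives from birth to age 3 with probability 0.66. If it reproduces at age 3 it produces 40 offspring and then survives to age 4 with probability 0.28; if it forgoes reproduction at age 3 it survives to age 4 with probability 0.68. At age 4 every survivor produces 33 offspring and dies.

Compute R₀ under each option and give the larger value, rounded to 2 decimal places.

32.50

breed at age 3: R₀ = 0.66 × (40 + 0.28 × 33) = 0.66 × 49.2400 = 32.4984
delay to age 4: R₀ = 0.66 × (0.68 × 33) = 0.66 × 22.4400 = 14.8104
Higher: breed at age 3 (32.4984).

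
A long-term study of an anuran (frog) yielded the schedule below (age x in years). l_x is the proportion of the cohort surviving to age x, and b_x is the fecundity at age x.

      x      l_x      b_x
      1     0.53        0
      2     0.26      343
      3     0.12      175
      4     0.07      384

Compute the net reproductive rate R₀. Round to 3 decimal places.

137.060

R₀ = Σ l_x b_x:
  age 1: 0.53 × 0 = 0.0000
  age 2: 0.26 × 343 = 89.1800
  age 3: 0.12 × 175 = 21.0000
  age 4: 0.07 × 384 = 26.8800
R₀ = 0.0000 + 89.1800 + 21.0000 + 26.8800 = 137.0600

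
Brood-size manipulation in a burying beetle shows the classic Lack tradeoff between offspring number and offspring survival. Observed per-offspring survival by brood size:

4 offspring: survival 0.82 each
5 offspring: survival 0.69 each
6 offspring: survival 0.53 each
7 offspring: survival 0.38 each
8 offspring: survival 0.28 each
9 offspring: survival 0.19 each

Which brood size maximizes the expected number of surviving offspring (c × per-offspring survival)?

Expected surviving offspring = c × s(c):
  c=4: 4 × 0.82 = 3.280
  c=5: 5 × 0.69 = 3.450
  c=6: 6 × 0.53 = 3.180
  c=7: 7 × 0.38 = 2.660
  c=8: 8 × 0.28 = 2.240
  c=9: 9 × 0.19 = 1.710
Maximum at c = 5 (3.450 surviving offspring).

5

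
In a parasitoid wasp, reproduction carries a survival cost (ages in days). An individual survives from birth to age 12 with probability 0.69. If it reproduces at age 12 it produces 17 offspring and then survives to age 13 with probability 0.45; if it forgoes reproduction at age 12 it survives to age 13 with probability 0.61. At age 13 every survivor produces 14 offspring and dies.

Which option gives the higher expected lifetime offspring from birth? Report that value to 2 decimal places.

breed at age 12: R₀ = 0.69 × (17 + 0.45 × 14) = 0.69 × 23.3000 = 16.0770
delay to age 13: R₀ = 0.69 × (0.61 × 14) = 0.69 × 8.5400 = 5.8926
Higher: breed at age 12 (16.0770).

16.08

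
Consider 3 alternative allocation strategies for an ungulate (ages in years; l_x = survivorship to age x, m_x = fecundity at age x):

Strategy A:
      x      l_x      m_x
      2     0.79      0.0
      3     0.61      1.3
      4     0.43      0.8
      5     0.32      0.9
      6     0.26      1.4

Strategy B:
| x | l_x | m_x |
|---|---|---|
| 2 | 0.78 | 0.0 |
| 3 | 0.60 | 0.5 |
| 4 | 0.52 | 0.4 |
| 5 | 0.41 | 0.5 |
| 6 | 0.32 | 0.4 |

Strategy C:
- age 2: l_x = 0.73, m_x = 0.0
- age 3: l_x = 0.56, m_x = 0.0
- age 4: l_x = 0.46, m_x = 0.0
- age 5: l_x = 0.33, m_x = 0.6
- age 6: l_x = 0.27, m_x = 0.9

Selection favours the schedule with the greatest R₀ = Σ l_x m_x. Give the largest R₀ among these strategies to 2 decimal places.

1.79

Strategy A: R₀ = 0.79×0.0 + 0.61×1.3 + 0.43×0.8 + 0.32×0.9 + 0.26×1.4 = 1.7890
Strategy B: R₀ = 0.78×0.0 + 0.60×0.5 + 0.52×0.4 + 0.41×0.5 + 0.32×0.4 = 0.8410
Strategy C: R₀ = 0.73×0.0 + 0.56×0.0 + 0.46×0.0 + 0.33×0.6 + 0.27×0.9 = 0.4410
Highest R₀: strategy A with 1.7890.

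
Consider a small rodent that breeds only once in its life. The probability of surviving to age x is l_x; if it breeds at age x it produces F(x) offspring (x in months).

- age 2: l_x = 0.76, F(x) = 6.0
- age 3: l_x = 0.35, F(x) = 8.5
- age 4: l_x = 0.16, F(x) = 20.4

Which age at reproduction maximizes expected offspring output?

2

Expected offspring if breeding at age x = l_x × F(x):
  age 2: 0.76 × 6.0 = 4.560
  age 3: 0.35 × 8.5 = 2.975
  age 4: 0.16 × 20.4 = 3.264
Maximum at age 2 (4.560).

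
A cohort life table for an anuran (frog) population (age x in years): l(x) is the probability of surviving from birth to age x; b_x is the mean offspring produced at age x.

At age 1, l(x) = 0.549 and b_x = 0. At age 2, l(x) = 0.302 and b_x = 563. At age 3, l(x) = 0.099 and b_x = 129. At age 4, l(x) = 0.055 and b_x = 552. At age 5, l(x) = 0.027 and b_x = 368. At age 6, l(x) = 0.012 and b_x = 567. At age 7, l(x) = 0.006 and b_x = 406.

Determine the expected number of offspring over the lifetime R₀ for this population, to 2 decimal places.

R₀ = Σ l(x) b_x:
  age 1: 0.549 × 0 = 0.0000
  age 2: 0.302 × 563 = 170.0260
  age 3: 0.099 × 129 = 12.7710
  age 4: 0.055 × 552 = 30.3600
  age 5: 0.027 × 368 = 9.9360
  age 6: 0.012 × 567 = 6.8040
  age 7: 0.006 × 406 = 2.4360
R₀ = 0.0000 + 170.0260 + 12.7710 + 30.3600 + 9.9360 + 6.8040 + 2.4360 = 232.3330

232.33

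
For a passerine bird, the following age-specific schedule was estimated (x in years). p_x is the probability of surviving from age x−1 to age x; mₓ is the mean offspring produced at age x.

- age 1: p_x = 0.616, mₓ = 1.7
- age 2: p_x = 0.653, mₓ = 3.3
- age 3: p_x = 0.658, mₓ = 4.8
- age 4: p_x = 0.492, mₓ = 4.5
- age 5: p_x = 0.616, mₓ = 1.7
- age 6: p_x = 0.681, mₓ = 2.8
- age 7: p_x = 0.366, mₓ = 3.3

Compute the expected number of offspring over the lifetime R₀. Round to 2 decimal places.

Survivorship from birth: l_x = p_1·p_2·…·p_x.
  l_1 = 0.61600
  l_2 = 0.40225
  l_3 = 0.26468
  l_4 = 0.13022
  l_5 = 0.08022
  l_6 = 0.05463
  l_7 = 0.01999
R₀ = Σ l_x mₓ:
  age 1: 0.61600 × 1.7 = 1.0472
  age 2: 0.40225 × 3.3 = 1.3274
  age 3: 0.26468 × 4.8 = 1.2705
  age 4: 0.13022 × 4.5 = 0.5860
  age 5: 0.08022 × 1.7 = 0.1364
  age 6: 0.05463 × 2.8 = 0.1530
  age 7: 0.01999 × 3.3 = 0.0660
R₀ = 1.0472 + 1.3274 + 1.2705 + 0.5860 + 0.1364 + 0.1530 + 0.0660 = 4.5864

4.59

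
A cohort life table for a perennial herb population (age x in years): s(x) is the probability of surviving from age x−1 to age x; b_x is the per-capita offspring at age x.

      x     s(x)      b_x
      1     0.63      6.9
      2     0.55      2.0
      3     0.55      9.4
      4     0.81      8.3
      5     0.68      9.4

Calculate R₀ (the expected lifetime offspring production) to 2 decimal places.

9.10

Survivorship from birth: l_x = s_1·s_2·…·s_x.
  l_1 = 0.63000
  l_2 = 0.34650
  l_3 = 0.19058
  l_4 = 0.15437
  l_5 = 0.10497
R₀ = Σ l_x b_x:
  age 1: 0.63000 × 6.9 = 4.3470
  age 2: 0.34650 × 2.0 = 0.6930
  age 3: 0.19058 × 9.4 = 1.7915
  age 4: 0.15437 × 8.3 = 1.2813
  age 5: 0.10497 × 9.4 = 0.9867
R₀ = 4.3470 + 0.6930 + 1.7915 + 1.2813 + 0.9867 = 9.0994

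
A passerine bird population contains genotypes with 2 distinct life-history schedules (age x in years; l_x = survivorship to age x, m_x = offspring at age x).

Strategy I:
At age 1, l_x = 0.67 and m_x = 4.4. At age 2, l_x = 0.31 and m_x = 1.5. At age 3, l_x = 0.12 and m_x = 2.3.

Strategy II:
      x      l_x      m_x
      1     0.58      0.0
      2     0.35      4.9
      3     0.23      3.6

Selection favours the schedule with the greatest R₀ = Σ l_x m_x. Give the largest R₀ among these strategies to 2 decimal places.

Strategy I: R₀ = 0.67×4.4 + 0.31×1.5 + 0.12×2.3 = 3.6890
Strategy II: R₀ = 0.58×0.0 + 0.35×4.9 + 0.23×3.6 = 2.5430
Highest R₀: strategy I with 3.6890.

3.69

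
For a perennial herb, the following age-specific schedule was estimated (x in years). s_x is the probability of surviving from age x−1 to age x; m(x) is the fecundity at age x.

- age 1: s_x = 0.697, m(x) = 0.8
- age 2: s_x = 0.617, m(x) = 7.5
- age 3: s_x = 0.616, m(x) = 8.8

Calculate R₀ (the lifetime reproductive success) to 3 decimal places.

6.114

Survivorship from birth: l_x = s_1·s_2·…·s_x.
  l_1 = 0.69700
  l_2 = 0.43005
  l_3 = 0.26491
R₀ = Σ l_x m(x):
  age 1: 0.69700 × 0.8 = 0.5576
  age 2: 0.43005 × 7.5 = 3.2254
  age 3: 0.26491 × 8.8 = 2.3312
R₀ = 0.5576 + 3.2254 + 2.3312 = 6.1142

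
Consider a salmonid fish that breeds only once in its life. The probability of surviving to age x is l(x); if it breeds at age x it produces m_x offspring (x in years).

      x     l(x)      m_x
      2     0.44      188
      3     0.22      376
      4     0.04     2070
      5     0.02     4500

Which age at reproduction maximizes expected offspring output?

Expected offspring if breeding at age x = l(x) × m_x:
  age 2: 0.44 × 188 = 82.720
  age 3: 0.22 × 376 = 82.720
  age 4: 0.04 × 2070 = 82.800
  age 5: 0.02 × 4500 = 90.000
Maximum at age 5 (90.000).

5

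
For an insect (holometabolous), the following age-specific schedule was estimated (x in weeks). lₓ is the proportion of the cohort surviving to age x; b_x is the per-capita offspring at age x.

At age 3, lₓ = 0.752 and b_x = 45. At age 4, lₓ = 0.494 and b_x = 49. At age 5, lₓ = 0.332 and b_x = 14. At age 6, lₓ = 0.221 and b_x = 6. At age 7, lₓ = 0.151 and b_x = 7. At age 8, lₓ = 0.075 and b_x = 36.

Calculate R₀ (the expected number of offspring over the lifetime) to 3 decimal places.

R₀ = Σ lₓ b_x:
  age 3: 0.752 × 45 = 33.8400
  age 4: 0.494 × 49 = 24.2060
  age 5: 0.332 × 14 = 4.6480
  age 6: 0.221 × 6 = 1.3260
  age 7: 0.151 × 7 = 1.0570
  age 8: 0.075 × 36 = 2.7000
R₀ = 33.8400 + 24.2060 + 4.6480 + 1.3260 + 1.0570 + 2.7000 = 67.7770

67.777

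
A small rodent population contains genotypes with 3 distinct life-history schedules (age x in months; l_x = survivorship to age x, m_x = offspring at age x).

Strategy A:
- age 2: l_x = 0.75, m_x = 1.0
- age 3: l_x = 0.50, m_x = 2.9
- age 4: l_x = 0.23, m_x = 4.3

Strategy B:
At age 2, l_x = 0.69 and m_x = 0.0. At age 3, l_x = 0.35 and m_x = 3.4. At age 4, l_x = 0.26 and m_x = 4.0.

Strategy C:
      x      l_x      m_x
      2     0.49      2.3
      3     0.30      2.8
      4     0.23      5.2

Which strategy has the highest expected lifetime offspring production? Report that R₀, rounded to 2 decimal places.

3.19

Strategy A: R₀ = 0.75×1.0 + 0.50×2.9 + 0.23×4.3 = 3.1890
Strategy B: R₀ = 0.69×0.0 + 0.35×3.4 + 0.26×4.0 = 2.2300
Strategy C: R₀ = 0.49×2.3 + 0.30×2.8 + 0.23×5.2 = 3.1630
Highest R₀: strategy A with 3.1890.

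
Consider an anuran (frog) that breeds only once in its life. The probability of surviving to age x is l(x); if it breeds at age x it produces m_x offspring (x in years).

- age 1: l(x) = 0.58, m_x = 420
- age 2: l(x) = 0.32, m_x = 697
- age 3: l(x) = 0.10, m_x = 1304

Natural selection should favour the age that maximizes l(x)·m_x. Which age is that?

1

Expected offspring if breeding at age x = l(x) × m_x:
  age 1: 0.58 × 420 = 243.600
  age 2: 0.32 × 697 = 223.040
  age 3: 0.10 × 1304 = 130.400
Maximum at age 1 (243.600).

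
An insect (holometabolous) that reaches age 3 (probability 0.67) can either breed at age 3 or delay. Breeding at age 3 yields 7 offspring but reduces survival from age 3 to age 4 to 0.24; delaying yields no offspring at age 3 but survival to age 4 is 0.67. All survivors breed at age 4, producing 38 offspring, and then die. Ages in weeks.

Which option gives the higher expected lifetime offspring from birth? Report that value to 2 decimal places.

breed at age 3: R₀ = 0.67 × (7 + 0.24 × 38) = 0.67 × 16.1200 = 10.8004
delay to age 4: R₀ = 0.67 × (0.67 × 38) = 0.67 × 25.4600 = 17.0582
Higher: delay to age 4 (17.0582).

17.06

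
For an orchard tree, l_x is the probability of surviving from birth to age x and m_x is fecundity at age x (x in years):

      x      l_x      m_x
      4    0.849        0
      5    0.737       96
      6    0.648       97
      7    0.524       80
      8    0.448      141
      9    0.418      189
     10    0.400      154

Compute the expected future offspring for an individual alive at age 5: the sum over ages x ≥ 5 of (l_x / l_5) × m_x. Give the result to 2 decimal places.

514.65

l_5 = 0.737. Conditional survival from age 5 to x is l_x / l_5.
  x=5: (0.737/0.737) × 96 = 96.0000
  x=6: (0.648/0.737) × 97 = 85.2863
  x=7: (0.524/0.737) × 80 = 56.8792
  x=8: (0.448/0.737) × 141 = 85.7096
  x=9: (0.418/0.737) × 189 = 107.1940
  x=10: (0.400/0.737) × 154 = 83.5821
Sum = 96.0000 + 85.2863 + 56.8792 + 85.7096 + 107.1940 + 83.5821 = 514.6513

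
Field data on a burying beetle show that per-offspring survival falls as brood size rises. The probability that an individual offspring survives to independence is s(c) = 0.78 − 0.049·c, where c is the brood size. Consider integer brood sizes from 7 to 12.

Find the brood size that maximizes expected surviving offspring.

8

Expected surviving offspring = c × s(c):
  c=7: 7 × 0.437 = 3.059
  c=8: 8 × 0.388 = 3.104
  c=9: 9 × 0.339 = 3.051
  c=10: 10 × 0.290 = 2.900
  c=11: 11 × 0.241 = 2.651
  c=12: 12 × 0.192 = 2.304
Maximum at c = 8 (3.104 surviving offspring).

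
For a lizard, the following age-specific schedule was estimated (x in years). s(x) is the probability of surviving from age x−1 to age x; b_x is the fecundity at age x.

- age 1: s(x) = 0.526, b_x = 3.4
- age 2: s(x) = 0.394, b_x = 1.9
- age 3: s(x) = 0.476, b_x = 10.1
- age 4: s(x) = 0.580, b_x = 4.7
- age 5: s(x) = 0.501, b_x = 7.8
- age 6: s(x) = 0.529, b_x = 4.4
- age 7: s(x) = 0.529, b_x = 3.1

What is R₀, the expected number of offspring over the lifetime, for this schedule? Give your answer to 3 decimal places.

Survivorship from birth: l_x = s_1·s_2·…·s_x.
  l_1 = 0.52600
  l_2 = 0.20724
  l_3 = 0.09865
  l_4 = 0.05722
  l_5 = 0.02867
  l_6 = 0.01516
  l_7 = 0.00802
R₀ = Σ l_x b_x:
  age 1: 0.52600 × 3.4 = 1.7884
  age 2: 0.20724 × 1.9 = 0.3938
  age 3: 0.09865 × 10.1 = 0.9964
  age 4: 0.05722 × 4.7 = 0.2689
  age 5: 0.02867 × 7.8 = 0.2236
  age 6: 0.01516 × 4.4 = 0.0667
  age 7: 0.00802 × 3.1 = 0.0249
R₀ = 1.7884 + 0.3938 + 0.9964 + 0.2689 + 0.2236 + 0.0667 + 0.0249 = 3.7626

3.763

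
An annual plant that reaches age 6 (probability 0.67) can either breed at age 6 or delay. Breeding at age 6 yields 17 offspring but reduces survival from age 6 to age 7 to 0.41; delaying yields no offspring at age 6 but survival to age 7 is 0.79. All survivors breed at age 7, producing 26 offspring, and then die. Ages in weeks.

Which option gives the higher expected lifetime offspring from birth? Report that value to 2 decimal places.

18.53

breed at age 6: R₀ = 0.67 × (17 + 0.41 × 26) = 0.67 × 27.6600 = 18.5322
delay to age 7: R₀ = 0.67 × (0.79 × 26) = 0.67 × 20.5400 = 13.7618
Higher: breed at age 6 (18.5322).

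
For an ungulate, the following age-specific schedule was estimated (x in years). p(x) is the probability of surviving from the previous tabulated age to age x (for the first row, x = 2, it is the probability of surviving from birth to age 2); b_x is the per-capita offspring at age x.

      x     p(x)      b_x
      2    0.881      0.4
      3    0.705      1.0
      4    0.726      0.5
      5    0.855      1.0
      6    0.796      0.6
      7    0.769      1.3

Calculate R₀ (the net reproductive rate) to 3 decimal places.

Survivorship from birth: l_x = p_2·p_3·…·p_x.
  l_2 = 0.88100
  l_3 = 0.62111
  l_4 = 0.45092
  l_5 = 0.38554
  l_6 = 0.30689
  l_7 = 0.23600
R₀ = Σ l_x b_x:
  age 2: 0.88100 × 0.4 = 0.3524
  age 3: 0.62111 × 1.0 = 0.6211
  age 4: 0.45092 × 0.5 = 0.2255
  age 5: 0.38554 × 1.0 = 0.3855
  age 6: 0.30689 × 0.6 = 0.1841
  age 7: 0.23600 × 1.3 = 0.3068
R₀ = 0.3524 + 0.6211 + 0.2255 + 0.3855 + 0.1841 + 0.3068 = 2.0754

2.075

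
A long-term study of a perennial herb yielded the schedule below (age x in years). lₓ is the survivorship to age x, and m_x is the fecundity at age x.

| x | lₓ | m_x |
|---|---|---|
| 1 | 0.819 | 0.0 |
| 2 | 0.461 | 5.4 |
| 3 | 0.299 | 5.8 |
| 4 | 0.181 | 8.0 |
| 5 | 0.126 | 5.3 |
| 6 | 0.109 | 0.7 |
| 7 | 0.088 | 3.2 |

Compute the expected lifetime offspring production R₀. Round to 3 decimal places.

6.697

R₀ = Σ lₓ m_x:
  age 1: 0.819 × 0.0 = 0.0000
  age 2: 0.461 × 5.4 = 2.4894
  age 3: 0.299 × 5.8 = 1.7342
  age 4: 0.181 × 8.0 = 1.4480
  age 5: 0.126 × 5.3 = 0.6678
  age 6: 0.109 × 0.7 = 0.0763
  age 7: 0.088 × 3.2 = 0.2816
R₀ = 0.0000 + 2.4894 + 1.7342 + 1.4480 + 0.6678 + 0.0763 + 0.2816 = 6.6973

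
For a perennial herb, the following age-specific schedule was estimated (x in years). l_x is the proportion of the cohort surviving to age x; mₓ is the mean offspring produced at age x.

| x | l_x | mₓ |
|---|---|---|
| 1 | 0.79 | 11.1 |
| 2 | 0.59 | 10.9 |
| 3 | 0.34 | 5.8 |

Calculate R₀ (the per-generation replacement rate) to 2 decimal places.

R₀ = Σ l_x mₓ:
  age 1: 0.79 × 11.1 = 8.7690
  age 2: 0.59 × 10.9 = 6.4310
  age 3: 0.34 × 5.8 = 1.9720
R₀ = 8.7690 + 6.4310 + 1.9720 = 17.1720

17.17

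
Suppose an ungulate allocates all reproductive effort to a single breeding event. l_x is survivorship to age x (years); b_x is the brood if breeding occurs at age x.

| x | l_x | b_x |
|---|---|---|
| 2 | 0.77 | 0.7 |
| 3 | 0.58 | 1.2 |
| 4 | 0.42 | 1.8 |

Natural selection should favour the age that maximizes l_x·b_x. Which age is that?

Expected offspring if breeding at age x = l_x × b_x:
  age 2: 0.77 × 0.7 = 0.539
  age 3: 0.58 × 1.2 = 0.696
  age 4: 0.42 × 1.8 = 0.756
Maximum at age 4 (0.756).

4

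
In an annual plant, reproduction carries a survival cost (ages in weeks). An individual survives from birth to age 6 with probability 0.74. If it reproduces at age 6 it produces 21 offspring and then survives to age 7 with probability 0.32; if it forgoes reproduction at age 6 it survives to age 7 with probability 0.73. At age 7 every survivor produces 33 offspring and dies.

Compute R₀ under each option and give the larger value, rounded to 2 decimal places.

breed at age 6: R₀ = 0.74 × (21 + 0.32 × 33) = 0.74 × 31.5600 = 23.3544
delay to age 7: R₀ = 0.74 × (0.73 × 33) = 0.74 × 24.0900 = 17.8266
Higher: breed at age 6 (23.3544).

23.35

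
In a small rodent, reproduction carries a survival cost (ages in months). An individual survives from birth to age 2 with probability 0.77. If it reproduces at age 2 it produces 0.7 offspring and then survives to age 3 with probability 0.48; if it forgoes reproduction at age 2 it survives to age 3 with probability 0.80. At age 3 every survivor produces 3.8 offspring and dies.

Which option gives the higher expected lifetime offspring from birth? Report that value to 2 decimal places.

breed at age 2: R₀ = 0.77 × (0.7 + 0.48 × 3.8) = 0.77 × 2.5240 = 1.9435
delay to age 3: R₀ = 0.77 × (0.80 × 3.8) = 0.77 × 3.0400 = 2.3408
Higher: delay to age 3 (2.3408).

2.34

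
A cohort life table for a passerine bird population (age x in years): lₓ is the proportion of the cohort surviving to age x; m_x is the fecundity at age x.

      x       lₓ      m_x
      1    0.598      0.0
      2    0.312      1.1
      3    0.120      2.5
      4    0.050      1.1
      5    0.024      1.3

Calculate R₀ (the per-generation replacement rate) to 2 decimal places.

R₀ = Σ lₓ m_x:
  age 1: 0.598 × 0.0 = 0.0000
  age 2: 0.312 × 1.1 = 0.3432
  age 3: 0.120 × 2.5 = 0.3000
  age 4: 0.050 × 1.1 = 0.0550
  age 5: 0.024 × 1.3 = 0.0312
R₀ = 0.0000 + 0.3432 + 0.3000 + 0.0550 + 0.0312 = 0.7294

0.73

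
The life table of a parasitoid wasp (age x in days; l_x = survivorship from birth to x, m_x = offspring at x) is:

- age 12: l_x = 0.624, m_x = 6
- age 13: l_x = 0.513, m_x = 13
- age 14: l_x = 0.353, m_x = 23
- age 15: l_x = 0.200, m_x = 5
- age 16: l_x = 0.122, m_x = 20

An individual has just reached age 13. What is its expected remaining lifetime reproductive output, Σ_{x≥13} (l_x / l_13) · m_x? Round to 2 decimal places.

l_13 = 0.513. Conditional survival from age 13 to x is l_x / l_13.
  x=13: (0.513/0.513) × 13 = 13.0000
  x=14: (0.353/0.513) × 23 = 15.8265
  x=15: (0.200/0.513) × 5 = 1.9493
  x=16: (0.122/0.513) × 20 = 4.7563
Sum = 13.0000 + 15.8265 + 1.9493 + 4.7563 = 35.5322

35.53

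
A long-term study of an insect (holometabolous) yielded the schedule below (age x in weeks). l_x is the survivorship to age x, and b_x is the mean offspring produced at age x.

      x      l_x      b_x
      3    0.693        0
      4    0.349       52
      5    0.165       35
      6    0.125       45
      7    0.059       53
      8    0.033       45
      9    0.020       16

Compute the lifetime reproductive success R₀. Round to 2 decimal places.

34.48

R₀ = Σ l_x b_x:
  age 3: 0.693 × 0 = 0.0000
  age 4: 0.349 × 52 = 18.1480
  age 5: 0.165 × 35 = 5.7750
  age 6: 0.125 × 45 = 5.6250
  age 7: 0.059 × 53 = 3.1270
  age 8: 0.033 × 45 = 1.4850
  age 9: 0.020 × 16 = 0.3200
R₀ = 0.0000 + 18.1480 + 5.7750 + 5.6250 + 3.1270 + 1.4850 + 0.3200 = 34.4800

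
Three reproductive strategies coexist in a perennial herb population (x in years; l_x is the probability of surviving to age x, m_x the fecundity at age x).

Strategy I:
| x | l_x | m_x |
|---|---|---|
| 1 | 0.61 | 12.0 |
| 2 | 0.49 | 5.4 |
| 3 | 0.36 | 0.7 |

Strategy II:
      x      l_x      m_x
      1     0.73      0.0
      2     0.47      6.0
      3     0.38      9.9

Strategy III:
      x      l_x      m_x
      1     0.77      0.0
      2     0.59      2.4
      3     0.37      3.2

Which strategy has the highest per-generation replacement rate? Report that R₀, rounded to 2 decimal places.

Strategy I: R₀ = 0.61×12.0 + 0.49×5.4 + 0.36×0.7 = 10.2180
Strategy II: R₀ = 0.73×0.0 + 0.47×6.0 + 0.38×9.9 = 6.5820
Strategy III: R₀ = 0.77×0.0 + 0.59×2.4 + 0.37×3.2 = 2.6000
Highest R₀: strategy I with 10.2180.

10.22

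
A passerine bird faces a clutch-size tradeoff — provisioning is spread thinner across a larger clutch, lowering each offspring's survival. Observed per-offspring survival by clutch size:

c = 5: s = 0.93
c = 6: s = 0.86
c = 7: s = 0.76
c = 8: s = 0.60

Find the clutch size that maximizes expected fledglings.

Expected fledglings = c × s(c):
  c=5: 5 × 0.93 = 4.650
  c=6: 6 × 0.86 = 5.160
  c=7: 7 × 0.76 = 5.320
  c=8: 8 × 0.60 = 4.800
Maximum at c = 7 (5.320 fledglings).

7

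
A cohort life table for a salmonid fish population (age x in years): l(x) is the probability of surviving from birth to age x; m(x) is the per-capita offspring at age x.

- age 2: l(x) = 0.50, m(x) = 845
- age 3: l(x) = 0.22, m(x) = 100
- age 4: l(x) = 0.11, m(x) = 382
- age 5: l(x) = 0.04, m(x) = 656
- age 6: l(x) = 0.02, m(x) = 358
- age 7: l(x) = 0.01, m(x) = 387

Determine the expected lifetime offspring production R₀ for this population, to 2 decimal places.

R₀ = Σ l(x) m(x):
  age 2: 0.50 × 845 = 422.5000
  age 3: 0.22 × 100 = 22.0000
  age 4: 0.11 × 382 = 42.0200
  age 5: 0.04 × 656 = 26.2400
  age 6: 0.02 × 358 = 7.1600
  age 7: 0.01 × 387 = 3.8700
R₀ = 422.5000 + 22.0000 + 42.0200 + 26.2400 + 7.1600 + 3.8700 = 523.7900

523.79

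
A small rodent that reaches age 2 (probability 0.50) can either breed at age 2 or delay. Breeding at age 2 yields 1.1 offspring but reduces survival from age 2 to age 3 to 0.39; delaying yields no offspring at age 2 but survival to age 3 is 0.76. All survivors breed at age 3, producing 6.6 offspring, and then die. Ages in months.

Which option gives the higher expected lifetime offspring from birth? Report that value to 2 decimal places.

breed at age 2: R₀ = 0.50 × (1.1 + 0.39 × 6.6) = 0.50 × 3.6740 = 1.8370
delay to age 3: R₀ = 0.50 × (0.76 × 6.6) = 0.50 × 5.0160 = 2.5080
Higher: delay to age 3 (2.5080).

2.51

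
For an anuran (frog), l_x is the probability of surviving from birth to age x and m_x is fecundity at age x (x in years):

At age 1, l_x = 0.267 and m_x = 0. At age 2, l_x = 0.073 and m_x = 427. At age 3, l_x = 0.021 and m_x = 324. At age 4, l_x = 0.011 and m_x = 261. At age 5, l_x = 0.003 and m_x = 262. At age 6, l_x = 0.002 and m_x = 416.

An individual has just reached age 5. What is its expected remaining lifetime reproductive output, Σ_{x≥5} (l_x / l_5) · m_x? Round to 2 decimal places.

l_5 = 0.003. Conditional survival from age 5 to x is l_x / l_5.
  x=5: (0.003/0.003) × 262 = 262.0000
  x=6: (0.002/0.003) × 416 = 277.3333
Sum = 262.0000 + 277.3333 = 539.3333

539.33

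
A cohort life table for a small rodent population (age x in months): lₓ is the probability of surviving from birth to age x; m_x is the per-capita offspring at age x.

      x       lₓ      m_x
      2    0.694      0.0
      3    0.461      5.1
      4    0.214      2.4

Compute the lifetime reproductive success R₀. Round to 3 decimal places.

2.865

R₀ = Σ lₓ m_x:
  age 2: 0.694 × 0.0 = 0.0000
  age 3: 0.461 × 5.1 = 2.3511
  age 4: 0.214 × 2.4 = 0.5136
R₀ = 0.0000 + 2.3511 + 0.5136 = 2.8647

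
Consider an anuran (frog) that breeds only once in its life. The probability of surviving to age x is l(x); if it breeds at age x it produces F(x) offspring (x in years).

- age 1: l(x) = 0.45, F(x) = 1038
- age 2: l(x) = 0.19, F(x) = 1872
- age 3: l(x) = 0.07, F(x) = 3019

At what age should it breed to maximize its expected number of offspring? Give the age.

Expected offspring if breeding at age x = l(x) × F(x):
  age 1: 0.45 × 1038 = 467.100
  age 2: 0.19 × 1872 = 355.680
  age 3: 0.07 × 3019 = 211.330
Maximum at age 1 (467.100).

1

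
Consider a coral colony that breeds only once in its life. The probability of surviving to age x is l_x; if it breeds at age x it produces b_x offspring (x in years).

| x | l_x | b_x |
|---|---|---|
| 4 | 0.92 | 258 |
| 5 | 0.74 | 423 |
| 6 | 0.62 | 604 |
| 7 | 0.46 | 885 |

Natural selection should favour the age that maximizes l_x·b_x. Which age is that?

7

Expected offspring if breeding at age x = l_x × b_x:
  age 4: 0.92 × 258 = 237.360
  age 5: 0.74 × 423 = 313.020
  age 6: 0.62 × 604 = 374.480
  age 7: 0.46 × 885 = 407.100
Maximum at age 7 (407.100).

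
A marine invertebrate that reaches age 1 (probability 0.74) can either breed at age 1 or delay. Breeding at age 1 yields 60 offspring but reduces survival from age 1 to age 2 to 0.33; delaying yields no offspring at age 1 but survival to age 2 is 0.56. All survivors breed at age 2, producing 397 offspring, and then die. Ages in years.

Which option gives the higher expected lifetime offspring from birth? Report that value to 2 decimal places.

breed at age 1: R₀ = 0.74 × (60 + 0.33 × 397) = 0.74 × 191.0100 = 141.3474
delay to age 2: R₀ = 0.74 × (0.56 × 397) = 0.74 × 222.3200 = 164.5168
Higher: delay to age 2 (164.5168).

164.52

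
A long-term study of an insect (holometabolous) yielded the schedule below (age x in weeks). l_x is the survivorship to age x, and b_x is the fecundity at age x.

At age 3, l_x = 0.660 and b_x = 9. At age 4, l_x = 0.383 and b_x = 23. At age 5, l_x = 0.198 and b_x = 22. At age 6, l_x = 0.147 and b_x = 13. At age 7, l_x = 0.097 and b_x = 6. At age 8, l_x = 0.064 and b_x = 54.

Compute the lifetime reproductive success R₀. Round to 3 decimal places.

R₀ = Σ l_x b_x:
  age 3: 0.660 × 9 = 5.9400
  age 4: 0.383 × 23 = 8.8090
  age 5: 0.198 × 22 = 4.3560
  age 6: 0.147 × 13 = 1.9110
  age 7: 0.097 × 6 = 0.5820
  age 8: 0.064 × 54 = 3.4560
R₀ = 5.9400 + 8.8090 + 4.3560 + 1.9110 + 0.5820 + 3.4560 = 25.0540

25.054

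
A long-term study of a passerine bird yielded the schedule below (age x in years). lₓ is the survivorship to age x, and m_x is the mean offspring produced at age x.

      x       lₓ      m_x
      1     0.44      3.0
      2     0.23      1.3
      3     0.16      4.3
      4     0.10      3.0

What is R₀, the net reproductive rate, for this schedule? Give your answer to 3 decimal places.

2.607

R₀ = Σ lₓ m_x:
  age 1: 0.44 × 3.0 = 1.3200
  age 2: 0.23 × 1.3 = 0.2990
  age 3: 0.16 × 4.3 = 0.6880
  age 4: 0.10 × 3.0 = 0.3000
R₀ = 1.3200 + 0.2990 + 0.6880 + 0.3000 = 2.6070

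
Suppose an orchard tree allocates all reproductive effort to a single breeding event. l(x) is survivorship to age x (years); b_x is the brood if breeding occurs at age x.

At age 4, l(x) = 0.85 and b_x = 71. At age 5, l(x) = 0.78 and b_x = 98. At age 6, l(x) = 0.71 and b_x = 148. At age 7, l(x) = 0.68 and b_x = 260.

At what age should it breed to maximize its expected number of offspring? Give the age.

7

Expected offspring if breeding at age x = l(x) × b_x:
  age 4: 0.85 × 71 = 60.350
  age 5: 0.78 × 98 = 76.440
  age 6: 0.71 × 148 = 105.080
  age 7: 0.68 × 260 = 176.800
Maximum at age 7 (176.800).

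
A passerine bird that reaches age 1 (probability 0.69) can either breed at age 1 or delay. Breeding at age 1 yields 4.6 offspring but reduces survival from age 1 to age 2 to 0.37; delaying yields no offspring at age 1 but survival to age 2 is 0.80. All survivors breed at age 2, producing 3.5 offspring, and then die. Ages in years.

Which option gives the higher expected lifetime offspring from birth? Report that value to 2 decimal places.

breed at age 1: R₀ = 0.69 × (4.6 + 0.37 × 3.5) = 0.69 × 5.8950 = 4.0675
delay to age 2: R₀ = 0.69 × (0.80 × 3.5) = 0.69 × 2.8000 = 1.9320
Higher: breed at age 1 (4.0675).

4.07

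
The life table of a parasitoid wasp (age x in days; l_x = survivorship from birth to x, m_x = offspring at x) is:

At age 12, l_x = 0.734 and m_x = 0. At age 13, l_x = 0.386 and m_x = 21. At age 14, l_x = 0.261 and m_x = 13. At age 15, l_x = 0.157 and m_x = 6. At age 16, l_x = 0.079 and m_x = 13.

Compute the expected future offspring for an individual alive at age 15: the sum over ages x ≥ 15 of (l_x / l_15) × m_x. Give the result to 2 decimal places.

12.54

l_15 = 0.157. Conditional survival from age 15 to x is l_x / l_15.
  x=15: (0.157/0.157) × 6 = 6.0000
  x=16: (0.079/0.157) × 13 = 6.5414
Sum = 6.0000 + 6.5414 = 12.5414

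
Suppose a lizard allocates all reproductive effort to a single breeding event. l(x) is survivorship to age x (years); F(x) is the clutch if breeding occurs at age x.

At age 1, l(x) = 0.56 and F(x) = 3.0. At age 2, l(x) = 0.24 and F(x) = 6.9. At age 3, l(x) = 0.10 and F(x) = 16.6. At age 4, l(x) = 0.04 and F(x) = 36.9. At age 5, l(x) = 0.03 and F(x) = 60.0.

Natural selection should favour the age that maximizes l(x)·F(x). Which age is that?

Expected offspring if breeding at age x = l(x) × F(x):
  age 1: 0.56 × 3.0 = 1.680
  age 2: 0.24 × 6.9 = 1.656
  age 3: 0.10 × 16.6 = 1.660
  age 4: 0.04 × 36.9 = 1.476
  age 5: 0.03 × 60.0 = 1.800
Maximum at age 5 (1.800).

5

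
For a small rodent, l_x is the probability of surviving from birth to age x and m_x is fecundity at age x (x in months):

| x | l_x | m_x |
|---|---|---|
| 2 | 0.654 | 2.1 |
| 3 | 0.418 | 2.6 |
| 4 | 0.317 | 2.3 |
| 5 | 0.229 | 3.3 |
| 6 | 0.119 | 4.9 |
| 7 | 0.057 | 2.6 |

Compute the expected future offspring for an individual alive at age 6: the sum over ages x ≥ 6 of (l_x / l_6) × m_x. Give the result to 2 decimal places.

l_6 = 0.119. Conditional survival from age 6 to x is l_x / l_6.
  x=6: (0.119/0.119) × 4.9 = 4.9000
  x=7: (0.057/0.119) × 2.6 = 1.2454
Sum = 4.9000 + 1.2454 = 6.1454

6.15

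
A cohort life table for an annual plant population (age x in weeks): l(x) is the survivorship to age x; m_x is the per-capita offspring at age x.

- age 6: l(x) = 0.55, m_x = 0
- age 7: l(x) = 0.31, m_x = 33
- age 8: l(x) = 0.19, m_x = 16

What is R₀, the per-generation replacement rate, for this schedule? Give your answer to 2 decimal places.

13.27

R₀ = Σ l(x) m_x:
  age 6: 0.55 × 0 = 0.0000
  age 7: 0.31 × 33 = 10.2300
  age 8: 0.19 × 16 = 3.0400
R₀ = 0.0000 + 10.2300 + 3.0400 = 13.2700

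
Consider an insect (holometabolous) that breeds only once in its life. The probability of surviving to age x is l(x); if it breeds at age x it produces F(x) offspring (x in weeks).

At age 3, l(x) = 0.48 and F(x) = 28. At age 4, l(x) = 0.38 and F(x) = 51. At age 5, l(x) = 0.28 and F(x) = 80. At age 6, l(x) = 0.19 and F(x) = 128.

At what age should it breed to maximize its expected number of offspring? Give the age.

Expected offspring if breeding at age x = l(x) × F(x):
  age 3: 0.48 × 28 = 13.440
  age 4: 0.38 × 51 = 19.380
  age 5: 0.28 × 80 = 22.400
  age 6: 0.19 × 128 = 24.320
Maximum at age 6 (24.320).

6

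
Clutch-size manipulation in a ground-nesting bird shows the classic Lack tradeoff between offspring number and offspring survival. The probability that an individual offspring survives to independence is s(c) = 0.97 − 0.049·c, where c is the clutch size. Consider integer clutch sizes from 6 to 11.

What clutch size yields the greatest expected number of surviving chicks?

10

Expected surviving chicks = c × s(c):
  c=6: 6 × 0.676 = 4.056
  c=7: 7 × 0.627 = 4.389
  c=8: 8 × 0.578 = 4.624
  c=9: 9 × 0.529 = 4.761
  c=10: 10 × 0.480 = 4.800
  c=11: 11 × 0.431 = 4.741
Maximum at c = 10 (4.800 surviving chicks).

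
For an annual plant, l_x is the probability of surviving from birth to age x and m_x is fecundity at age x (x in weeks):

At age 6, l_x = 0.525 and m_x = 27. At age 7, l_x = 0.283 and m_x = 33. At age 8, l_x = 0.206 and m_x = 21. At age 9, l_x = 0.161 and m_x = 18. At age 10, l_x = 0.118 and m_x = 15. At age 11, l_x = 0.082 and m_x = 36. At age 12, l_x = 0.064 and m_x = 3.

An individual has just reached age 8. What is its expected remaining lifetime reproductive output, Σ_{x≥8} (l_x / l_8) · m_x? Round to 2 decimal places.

58.92

l_8 = 0.206. Conditional survival from age 8 to x is l_x / l_8.
  x=8: (0.206/0.206) × 21 = 21.0000
  x=9: (0.161/0.206) × 18 = 14.0680
  x=10: (0.118/0.206) × 15 = 8.5922
  x=11: (0.082/0.206) × 36 = 14.3301
  x=12: (0.064/0.206) × 3 = 0.9320
Sum = 21.0000 + 14.0680 + 8.5922 + 14.3301 + 0.9320 = 58.9223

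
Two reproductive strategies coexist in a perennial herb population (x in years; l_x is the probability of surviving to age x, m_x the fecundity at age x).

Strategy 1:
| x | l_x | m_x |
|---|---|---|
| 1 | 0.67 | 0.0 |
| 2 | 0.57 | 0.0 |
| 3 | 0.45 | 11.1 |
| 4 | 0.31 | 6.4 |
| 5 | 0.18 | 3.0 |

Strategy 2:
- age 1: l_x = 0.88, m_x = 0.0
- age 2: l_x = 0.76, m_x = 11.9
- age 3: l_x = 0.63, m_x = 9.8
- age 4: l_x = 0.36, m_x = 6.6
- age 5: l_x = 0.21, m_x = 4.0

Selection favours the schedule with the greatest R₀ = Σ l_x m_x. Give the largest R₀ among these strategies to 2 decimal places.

18.43

Strategy 1: R₀ = 0.67×0.0 + 0.57×0.0 + 0.45×11.1 + 0.31×6.4 + 0.18×3.0 = 7.5190
Strategy 2: R₀ = 0.88×0.0 + 0.76×11.9 + 0.63×9.8 + 0.36×6.6 + 0.21×4.0 = 18.4340
Highest R₀: strategy 2 with 18.4340.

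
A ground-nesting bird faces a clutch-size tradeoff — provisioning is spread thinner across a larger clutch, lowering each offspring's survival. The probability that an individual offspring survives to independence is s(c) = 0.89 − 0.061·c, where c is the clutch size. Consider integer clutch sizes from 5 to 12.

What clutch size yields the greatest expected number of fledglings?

7

Expected fledglings = c × s(c):
  c=5: 5 × 0.585 = 2.925
  c=6: 6 × 0.524 = 3.144
  c=7: 7 × 0.463 = 3.241
  c=8: 8 × 0.402 = 3.216
  c=9: 9 × 0.341 = 3.069
  c=10: 10 × 0.280 = 2.800
  c=11: 11 × 0.219 = 2.409
  c=12: 12 × 0.158 = 1.896
Maximum at c = 7 (3.241 fledglings).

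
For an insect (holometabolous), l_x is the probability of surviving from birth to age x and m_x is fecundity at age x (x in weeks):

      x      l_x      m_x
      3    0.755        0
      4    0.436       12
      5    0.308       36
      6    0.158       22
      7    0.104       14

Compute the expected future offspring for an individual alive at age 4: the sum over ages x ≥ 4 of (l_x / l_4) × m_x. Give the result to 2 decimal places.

l_4 = 0.436. Conditional survival from age 4 to x is l_x / l_4.
  x=4: (0.436/0.436) × 12 = 12.0000
  x=5: (0.308/0.436) × 36 = 25.4312
  x=6: (0.158/0.436) × 22 = 7.9725
  x=7: (0.104/0.436) × 14 = 3.3394
Sum = 12.0000 + 25.4312 + 7.9725 + 3.3394 = 48.7431

48.74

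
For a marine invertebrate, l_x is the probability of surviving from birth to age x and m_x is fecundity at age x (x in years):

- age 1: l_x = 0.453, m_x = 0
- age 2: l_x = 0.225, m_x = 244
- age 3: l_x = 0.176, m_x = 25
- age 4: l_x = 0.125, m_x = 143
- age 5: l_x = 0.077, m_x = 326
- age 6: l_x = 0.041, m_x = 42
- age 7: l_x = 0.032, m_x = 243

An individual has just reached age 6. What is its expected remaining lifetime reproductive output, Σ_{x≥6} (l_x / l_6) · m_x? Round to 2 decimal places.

231.66

l_6 = 0.041. Conditional survival from age 6 to x is l_x / l_6.
  x=6: (0.041/0.041) × 42 = 42.0000
  x=7: (0.032/0.041) × 243 = 189.6585
Sum = 42.0000 + 189.6585 = 231.6585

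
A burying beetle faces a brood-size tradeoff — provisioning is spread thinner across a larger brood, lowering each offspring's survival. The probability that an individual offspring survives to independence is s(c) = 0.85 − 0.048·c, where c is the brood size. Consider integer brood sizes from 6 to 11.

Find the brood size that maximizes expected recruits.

9

Expected recruits = c × s(c):
  c=6: 6 × 0.562 = 3.372
  c=7: 7 × 0.514 = 3.598
  c=8: 8 × 0.466 = 3.728
  c=9: 9 × 0.418 = 3.762
  c=10: 10 × 0.370 = 3.700
  c=11: 11 × 0.322 = 3.542
Maximum at c = 9 (3.762 recruits).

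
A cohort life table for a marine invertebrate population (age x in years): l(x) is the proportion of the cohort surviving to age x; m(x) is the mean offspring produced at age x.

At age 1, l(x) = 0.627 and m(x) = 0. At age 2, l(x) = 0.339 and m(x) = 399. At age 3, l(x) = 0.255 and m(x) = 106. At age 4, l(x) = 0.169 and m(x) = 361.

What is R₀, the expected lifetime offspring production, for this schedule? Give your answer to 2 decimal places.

R₀ = Σ l(x) m(x):
  age 1: 0.627 × 0 = 0.0000
  age 2: 0.339 × 399 = 135.2610
  age 3: 0.255 × 106 = 27.0300
  age 4: 0.169 × 361 = 61.0090
R₀ = 0.0000 + 135.2610 + 27.0300 + 61.0090 = 223.3000

223.30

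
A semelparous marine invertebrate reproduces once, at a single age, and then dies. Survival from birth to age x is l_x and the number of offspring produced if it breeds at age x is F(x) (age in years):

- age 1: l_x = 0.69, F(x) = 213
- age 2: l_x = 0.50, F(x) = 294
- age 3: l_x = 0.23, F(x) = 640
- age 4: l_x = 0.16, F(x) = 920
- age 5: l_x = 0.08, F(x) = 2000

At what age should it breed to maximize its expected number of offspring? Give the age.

Expected offspring if breeding at age x = l_x × F(x):
  age 1: 0.69 × 213 = 146.970
  age 2: 0.50 × 294 = 147.000
  age 3: 0.23 × 640 = 147.200
  age 4: 0.16 × 920 = 147.200
  age 5: 0.08 × 2000 = 160.000
Maximum at age 5 (160.000).

5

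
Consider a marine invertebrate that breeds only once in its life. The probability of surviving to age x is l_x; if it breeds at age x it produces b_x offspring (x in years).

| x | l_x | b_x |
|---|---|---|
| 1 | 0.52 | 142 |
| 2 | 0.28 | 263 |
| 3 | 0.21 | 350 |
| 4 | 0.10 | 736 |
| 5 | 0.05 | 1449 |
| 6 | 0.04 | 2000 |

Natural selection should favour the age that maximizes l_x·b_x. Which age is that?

6

Expected offspring if breeding at age x = l_x × b_x:
  age 1: 0.52 × 142 = 73.840
  age 2: 0.28 × 263 = 73.640
  age 3: 0.21 × 350 = 73.500
  age 4: 0.10 × 736 = 73.600
  age 5: 0.05 × 1449 = 72.450
  age 6: 0.04 × 2000 = 80.000
Maximum at age 6 (80.000).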